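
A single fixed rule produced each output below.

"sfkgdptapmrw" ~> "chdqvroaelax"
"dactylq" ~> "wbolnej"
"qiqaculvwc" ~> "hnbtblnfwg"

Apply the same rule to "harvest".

Rule — shift every letter 11 places forward in the alphabet (wrapping around), then move the last 2 characters to the front (rotate right by 2).
On "harvest": the first step gives "slcgpde", and the second then gives "deslcgp".
(Check on "sfkgdptapmrw": → "dqvroaelaxch" → "chdqvroaelax" ✓)

deslcgp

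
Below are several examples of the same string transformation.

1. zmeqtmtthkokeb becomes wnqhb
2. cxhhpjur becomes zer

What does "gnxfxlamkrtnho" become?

The rule is to shift every letter 3 places backward in the alphabet (wrapping around), then keep one character in every 3, starting at position 1 (positions 1st, 4th, 7th, ...).
For "gnxfxlamkrtnho", step one produces "dkucuixjhoqkel"; step two turns that into "dcxoe".
(Check on "cxhhpjur": → "zueemgro" → "zer" ✓)

dcxoe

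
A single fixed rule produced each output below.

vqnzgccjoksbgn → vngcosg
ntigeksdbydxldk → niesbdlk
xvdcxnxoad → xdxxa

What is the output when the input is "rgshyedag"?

Rule — keep every other character starting from the first (positions 1st, 3rd, 5th, ...).
Doing the same to "rgshyedag": "rsydg".

rsydg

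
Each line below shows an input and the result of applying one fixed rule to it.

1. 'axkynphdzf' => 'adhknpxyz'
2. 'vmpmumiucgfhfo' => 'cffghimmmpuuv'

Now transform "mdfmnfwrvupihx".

Each output is the input with this applied: delete the last character, then sort the characters into alphabetical order.
Applying both steps to "mdfmnfwrvupihx": "mdfmnfwrvupih", then "dffhimmnpruvw".
(Check on "vmpmumiucgfhfo": → "vmpmumiucgfhf" → "cffghimmmpuuv" ✓)

dffhimmnpruvw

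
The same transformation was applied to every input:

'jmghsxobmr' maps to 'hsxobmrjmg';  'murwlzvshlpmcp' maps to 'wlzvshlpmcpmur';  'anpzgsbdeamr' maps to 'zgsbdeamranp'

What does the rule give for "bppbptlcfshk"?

bptlcfshkbpp

The transformation: move the first 3 characters to the end (rotate left by 3).
For "bppbptlcfshk" the result is "bptlcfshkbpp".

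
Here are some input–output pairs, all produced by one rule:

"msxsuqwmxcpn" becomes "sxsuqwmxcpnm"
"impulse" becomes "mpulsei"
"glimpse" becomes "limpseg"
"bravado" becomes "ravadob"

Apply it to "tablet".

ablett

Looking at the pairs, the operation is to move the first character to the end.
Applying that to "tablet" gives "ablett".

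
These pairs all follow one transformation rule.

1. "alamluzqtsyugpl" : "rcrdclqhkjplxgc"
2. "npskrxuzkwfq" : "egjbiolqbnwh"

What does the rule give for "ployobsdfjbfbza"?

gcfpfsjuwaswsqr

The rule is to shift every letter 9 places backward in the alphabet (wrapping around).
So "ployobsdfjbfbza" becomes "gcfpfsjuwaswsqr".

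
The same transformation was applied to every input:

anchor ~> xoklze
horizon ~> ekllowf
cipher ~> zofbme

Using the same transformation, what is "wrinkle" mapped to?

The transformation: shift every letter 3 places backward in the alphabet (wrapping around), then take characters alternately from the front and the back (1st, last, 2nd, 2nd-last, ...).
Applying both steps to "wrinkle": "tofkhib", then "tboifhk".

tboifhk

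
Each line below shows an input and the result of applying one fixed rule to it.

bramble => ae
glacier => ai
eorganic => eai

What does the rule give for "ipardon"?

ia

In each case the input is transformed by: keep every other character starting from the first (positions 1st, 3rd, 5th, ...), then keep only the vowels.
Applying both steps to "ipardon": "iadn", then "ia".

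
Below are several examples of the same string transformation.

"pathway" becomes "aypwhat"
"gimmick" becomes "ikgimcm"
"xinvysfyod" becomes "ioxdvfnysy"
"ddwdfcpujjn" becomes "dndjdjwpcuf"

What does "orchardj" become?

rdojhacr

The pattern: swap each adjacent pair of characters (1↔2, 3↔4, ...), then take characters alternately from the front and the back (1st, last, 2nd, 2nd-last, ...).
On "orchardj": the first step gives "rohcrajd", and the second then gives "rdojhacr".
(Check on "pathway": → "aphtawy" → "aypwhat" ✓)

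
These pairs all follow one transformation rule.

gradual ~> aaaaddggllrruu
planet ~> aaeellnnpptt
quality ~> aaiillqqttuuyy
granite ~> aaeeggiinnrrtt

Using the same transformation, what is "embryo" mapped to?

Rule — double every character, then sort the characters into alphabetical order.
"embryo" → "eemmbbrryyoo" → "bbeemmoorryy".

bbeemmoorryy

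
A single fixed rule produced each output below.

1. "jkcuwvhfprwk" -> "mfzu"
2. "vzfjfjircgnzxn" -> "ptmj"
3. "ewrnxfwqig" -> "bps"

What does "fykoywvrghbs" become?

ugqc

The pattern: shift every letter 10 places forward in the alphabet (wrapping around), then keep one character in every 3, starting at position 3 (positions 3rd, 6th, 9th, ...).
Starting from "fykoywvrghbs": after the first operation, "piuyigfbqrlc"; after the second, "ugqc".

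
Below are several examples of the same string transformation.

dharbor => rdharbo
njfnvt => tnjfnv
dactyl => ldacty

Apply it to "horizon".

nhorizo

Each output is the input with this applied: move the last character to the front.
"horizon" → "nhorizo".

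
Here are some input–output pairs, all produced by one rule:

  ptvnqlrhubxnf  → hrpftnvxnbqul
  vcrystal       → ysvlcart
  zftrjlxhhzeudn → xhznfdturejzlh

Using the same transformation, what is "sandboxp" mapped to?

dbspaxno

In each case the input is transformed by: take characters alternately from the front and the back (1st, last, 2nd, 2nd-last, ...), then move the last 2 characters to the front (rotate right by 2).
Starting from "sandboxp": after the first operation, "spaxnodb"; after the second, "dbspaxno".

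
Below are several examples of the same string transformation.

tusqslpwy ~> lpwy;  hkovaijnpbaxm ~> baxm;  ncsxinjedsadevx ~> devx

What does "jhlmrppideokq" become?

eokq

Looking at the pairs, the operation is to keep only the last 4 characters.
Applying that to "jhlmrppideokq" gives "eokq".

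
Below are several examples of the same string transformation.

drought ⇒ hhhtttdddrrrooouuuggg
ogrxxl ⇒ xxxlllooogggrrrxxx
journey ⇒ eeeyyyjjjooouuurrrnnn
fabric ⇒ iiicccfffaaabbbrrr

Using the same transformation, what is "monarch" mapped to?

ccchhhmmmooonnnaaarrr

Each output is the input with this applied: move the last 2 characters to the front (rotate right by 2), then repeat every character 3 times.
For "monarch", step one produces "chmonar"; step two turns that into "ccchhhmmmooonnnaaarrr".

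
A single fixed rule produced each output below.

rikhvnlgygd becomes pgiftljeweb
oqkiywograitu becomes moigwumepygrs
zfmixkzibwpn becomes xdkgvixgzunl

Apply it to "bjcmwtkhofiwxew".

zhakurifmdguvcu

The pattern: shift every letter 2 places backward in the alphabet (wrapping around).
Doing the same to "bjcmwtkhofiwxew": "zhakurifmdguvcu".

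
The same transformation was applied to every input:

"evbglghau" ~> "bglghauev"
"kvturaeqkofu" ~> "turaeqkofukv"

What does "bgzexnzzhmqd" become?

zexnzzhmqdbg

Each output is the input with this applied: move the first 2 characters to the end (rotate left by 2).
"bgzexnzzhmqd" → "zexnzzhmqdbg".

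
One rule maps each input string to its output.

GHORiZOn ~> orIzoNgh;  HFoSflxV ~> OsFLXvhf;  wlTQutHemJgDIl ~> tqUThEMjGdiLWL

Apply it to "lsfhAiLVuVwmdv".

The rule is to flip the case of every letter, then move the first 2 characters to the end (rotate left by 2).
Applying both steps to "lsfhAiLVuVwmdv": "LSFHaIlvUvWMDV", then "FHaIlvUvWMDVLS".

FHaIlvUvWMDVLS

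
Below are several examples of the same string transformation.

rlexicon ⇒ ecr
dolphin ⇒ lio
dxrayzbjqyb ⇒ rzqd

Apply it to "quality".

atu

The pattern: move the first 2 characters to the end (rotate left by 2), then keep one character in every 3, starting at position 1 (positions 1st, 4th, 7th, ...).
Working it through for "quality": intermediate "alityqu", final "atu".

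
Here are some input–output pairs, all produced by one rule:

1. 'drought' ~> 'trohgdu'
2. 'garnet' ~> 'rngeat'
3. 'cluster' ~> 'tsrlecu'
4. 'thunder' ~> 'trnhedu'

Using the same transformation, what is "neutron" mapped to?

The rule is to sort the characters into reverse alphabetical order, then move the first character to the end.
For "neutron", step one produces "utronne"; step two turns that into "tronneu".

tronneu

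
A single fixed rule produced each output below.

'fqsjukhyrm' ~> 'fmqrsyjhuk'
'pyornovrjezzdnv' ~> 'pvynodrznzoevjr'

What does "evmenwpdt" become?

The rule is to take characters alternately from the front and the back (1st, last, 2nd, 2nd-last, ...).
So "evmenwpdt" becomes "etvdmpewn".

etvdmpewn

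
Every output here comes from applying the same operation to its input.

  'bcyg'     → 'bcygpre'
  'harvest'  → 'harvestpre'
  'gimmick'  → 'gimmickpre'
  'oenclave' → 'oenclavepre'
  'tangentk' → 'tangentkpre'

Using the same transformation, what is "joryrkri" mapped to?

joryrkripre

The transformation: append "pre".
On "joryrkri" that produces "joryrkripre".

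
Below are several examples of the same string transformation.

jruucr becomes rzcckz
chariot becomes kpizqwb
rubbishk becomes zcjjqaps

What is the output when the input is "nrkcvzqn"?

Each output is the input with this applied: shift every letter 8 places forward in the alphabet (wrapping around).
On "nrkcvzqn" that produces "vzskdhyv".

vzskdhyv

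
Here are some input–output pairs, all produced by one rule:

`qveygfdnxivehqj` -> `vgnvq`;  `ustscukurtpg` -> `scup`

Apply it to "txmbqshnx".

What's happening: keep one character in every 3, starting at position 2 (positions 2nd, 5th, 8th, ...).
Applying that to "txmbqshnx" gives "xqn".

xqn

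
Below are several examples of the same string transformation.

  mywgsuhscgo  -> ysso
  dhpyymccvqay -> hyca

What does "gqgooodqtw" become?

Looking at the pairs, the operation is to keep one character in every 3, starting at position 2 (positions 2nd, 5th, 8th, ...).
Doing the same to "gqgooodqtw": "qoq".

qoq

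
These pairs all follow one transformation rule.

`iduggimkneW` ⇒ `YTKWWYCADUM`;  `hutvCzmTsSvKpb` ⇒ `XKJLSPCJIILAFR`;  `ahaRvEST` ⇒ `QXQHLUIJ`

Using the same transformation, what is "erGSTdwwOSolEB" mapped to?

UHWIJTMMEIEBUR

What's happening: shift every letter 10 places backward in the alphabet (wrapping around), then convert every letter to uppercase.
On "erGSTdwwOSolEB": the first step gives "uhWIJtmmEIebUR", and the second then gives "UHWIJTMMEIEBUR".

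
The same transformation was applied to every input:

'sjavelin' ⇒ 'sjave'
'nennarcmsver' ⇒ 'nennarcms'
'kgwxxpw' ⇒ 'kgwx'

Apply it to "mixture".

mixt

The transformation: delete the last 3 characters.
Doing the same to "mixture": "mixt".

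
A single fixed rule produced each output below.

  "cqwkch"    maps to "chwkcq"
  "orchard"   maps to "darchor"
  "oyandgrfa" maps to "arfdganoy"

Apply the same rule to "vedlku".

kudlve

Rule — swap each adjacent pair of characters (1↔2, 3↔4, ...), then reverse the string.
Working it through for "vedlku": intermediate "evlduk", final "kudlve".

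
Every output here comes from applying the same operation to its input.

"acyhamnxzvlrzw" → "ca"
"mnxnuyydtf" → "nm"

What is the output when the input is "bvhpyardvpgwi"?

The rule is to swap each adjacent pair of characters (1↔2, 3↔4, ...), then keep only the first 2 characters.
On "bvhpyardvpgwi": the first step gives "vbphaydrpvwgi", and the second then gives "vb".

vb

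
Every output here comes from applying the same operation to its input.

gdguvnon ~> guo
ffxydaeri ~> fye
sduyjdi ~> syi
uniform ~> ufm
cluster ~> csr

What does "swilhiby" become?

The rule is to keep one character in every 3, starting at position 1 (positions 1st, 4th, 7th, ...).
Doing the same to "swilhiby": "slb".

slb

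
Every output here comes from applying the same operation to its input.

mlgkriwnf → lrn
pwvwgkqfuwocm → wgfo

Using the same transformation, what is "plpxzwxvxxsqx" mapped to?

lzvs

Rule — keep one character in every 3, starting at position 2 (positions 2nd, 5th, 8th, ...).
"plpxzwxvxxsqx" → "lzvs".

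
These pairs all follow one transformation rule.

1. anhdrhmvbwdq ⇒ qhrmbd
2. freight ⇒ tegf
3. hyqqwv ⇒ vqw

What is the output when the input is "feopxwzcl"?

loxzf

The transformation: swap the first and last characters, then keep every other character starting from the first (positions 1st, 3rd, 5th, ...).
"feopxwzcl" → "loxzf".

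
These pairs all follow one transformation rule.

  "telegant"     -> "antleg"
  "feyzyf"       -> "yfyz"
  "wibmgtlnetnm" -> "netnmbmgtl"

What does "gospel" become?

elsp

Looking at the pairs, the operation is to delete the first 2 characters, then swap the front and back halves of the string.
Working it through for "gospel": intermediate "spel", final "elsp".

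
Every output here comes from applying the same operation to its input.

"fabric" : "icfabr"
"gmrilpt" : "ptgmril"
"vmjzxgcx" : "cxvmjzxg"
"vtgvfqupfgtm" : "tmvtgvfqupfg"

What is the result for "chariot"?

otchari

The rule is to move the last 2 characters to the front (rotate right by 2).
Applying that to "chariot" gives "otchari".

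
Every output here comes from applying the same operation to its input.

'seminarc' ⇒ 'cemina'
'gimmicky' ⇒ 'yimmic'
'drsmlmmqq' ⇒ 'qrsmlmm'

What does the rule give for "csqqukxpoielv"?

vsqqukxpoie

The transformation: swap the first and last characters, then delete the last 2 characters.
"csqqukxpoielv" → "vsqqukxpoielc" → "vsqqukxpoie".
(Check on "gimmicky": → "yimmickg" → "yimmic" ✓)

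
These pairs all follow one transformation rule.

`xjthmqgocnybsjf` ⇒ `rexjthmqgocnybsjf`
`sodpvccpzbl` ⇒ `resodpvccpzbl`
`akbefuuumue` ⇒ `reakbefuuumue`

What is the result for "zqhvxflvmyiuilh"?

rezqhvxflvmyiuilh

In each case the input is transformed by: prepend "re".
Applying that to "zqhvxflvmyiuilh" gives "rezqhvxflvmyiuilh".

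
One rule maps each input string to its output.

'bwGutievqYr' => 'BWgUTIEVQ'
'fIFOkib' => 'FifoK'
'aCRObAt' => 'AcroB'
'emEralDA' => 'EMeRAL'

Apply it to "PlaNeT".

In each case the input is transformed by: flip the case of every letter, then delete the last 2 characters.
Working it through for "PlaNeT": intermediate "pLAnEt", final "pLAn".

pLAn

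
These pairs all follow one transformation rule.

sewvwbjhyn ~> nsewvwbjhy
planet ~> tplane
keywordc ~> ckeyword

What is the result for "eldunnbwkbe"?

In each case the input is transformed by: move the last character to the front.
Applying that to "eldunnbwkbe" gives "eeldunnbwkb".

eeldunnbwkb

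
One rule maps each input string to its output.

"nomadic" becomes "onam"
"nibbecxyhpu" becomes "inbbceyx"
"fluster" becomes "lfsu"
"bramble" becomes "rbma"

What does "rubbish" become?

urbb

Rule — delete the last 3 characters, then swap each adjacent pair of characters (1↔2, 3↔4, ...).
Working it through for "rubbish": intermediate "rubb", final "urbb".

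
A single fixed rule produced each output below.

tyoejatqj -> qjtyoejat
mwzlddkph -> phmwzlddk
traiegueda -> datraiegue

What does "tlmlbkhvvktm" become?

tmtlmlbkhvvk

The rule is to move the last 2 characters to the front (rotate right by 2).
Doing the same to "tlmlbkhvvktm": "tmtlmlbkhvvk".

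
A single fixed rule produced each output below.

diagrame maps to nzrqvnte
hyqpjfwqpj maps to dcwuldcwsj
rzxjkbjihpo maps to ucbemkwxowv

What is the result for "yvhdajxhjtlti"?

Each output is the input with this applied: shift every letter 13 places forward in the alphabet (wrapping around) — i.e. ROT13, then move the last 3 characters to the front (rotate right by 3).
Starting from "yvhdajxhjtlti": after the first operation, "liuqnwkuwgygv"; after the second, "ygvliuqnwkuwg".
(Check on "rzxjkbjihpo": → "emkwxowvucb" → "ucbemkwxowv" ✓)

ygvliuqnwkuwg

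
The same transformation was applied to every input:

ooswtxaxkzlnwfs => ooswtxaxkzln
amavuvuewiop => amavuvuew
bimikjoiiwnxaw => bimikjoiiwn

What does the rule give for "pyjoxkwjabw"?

pyjoxkwj

Each output is the input with this applied: delete the last 3 characters.
"pyjoxkwjabw" → "pyjoxkwj".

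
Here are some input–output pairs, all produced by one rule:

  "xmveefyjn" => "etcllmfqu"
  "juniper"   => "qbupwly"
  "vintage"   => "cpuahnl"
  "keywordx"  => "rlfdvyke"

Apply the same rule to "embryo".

The pattern: shift every letter 7 places forward in the alphabet (wrapping around).
For "embryo" the result is "ltiyfv".

ltiyfv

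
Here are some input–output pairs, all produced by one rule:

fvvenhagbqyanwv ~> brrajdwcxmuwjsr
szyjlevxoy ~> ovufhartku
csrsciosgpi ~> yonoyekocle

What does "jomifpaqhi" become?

fkieblwmde

What's happening: shift every letter 4 places backward in the alphabet (wrapping around).
"jomifpaqhi" → "fkieblwmde".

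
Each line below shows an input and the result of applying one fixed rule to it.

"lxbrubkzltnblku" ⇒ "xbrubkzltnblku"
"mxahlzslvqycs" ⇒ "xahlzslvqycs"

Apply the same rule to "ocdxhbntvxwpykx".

In each case the input is transformed by: delete the first character.
For "ocdxhbntvxwpykx" the result is "cdxhbntvxwpykx".

cdxhbntvxwpykx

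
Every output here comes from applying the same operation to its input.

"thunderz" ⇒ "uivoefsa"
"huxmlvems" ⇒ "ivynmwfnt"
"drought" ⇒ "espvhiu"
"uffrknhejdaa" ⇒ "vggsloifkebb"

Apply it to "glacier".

Looking at the pairs, the operation is to shift every letter 1 place forward in the alphabet (wrapping around).
Applying that to "glacier" gives "hmbdjfs".

hmbdjfs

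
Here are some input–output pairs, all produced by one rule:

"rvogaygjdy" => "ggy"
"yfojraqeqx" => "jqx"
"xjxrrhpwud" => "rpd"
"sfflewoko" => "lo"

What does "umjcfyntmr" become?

cnr

Rule — delete the first 2 characters, then keep one character in every 3, starting at position 2 (positions 2nd, 5th, 8th, ...).
Starting from "umjcfyntmr": after the first operation, "jcfyntmr"; after the second, "cnr".
(Check on "yfojraqeqx": → "ojraqeqx" → "jqx" ✓)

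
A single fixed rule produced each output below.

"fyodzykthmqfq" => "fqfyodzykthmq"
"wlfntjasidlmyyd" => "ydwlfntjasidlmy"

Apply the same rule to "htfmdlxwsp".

sphtfmdlxw

What's happening: move the last 2 characters to the front (rotate right by 2).
"htfmdlxwsp" → "sphtfmdlxw".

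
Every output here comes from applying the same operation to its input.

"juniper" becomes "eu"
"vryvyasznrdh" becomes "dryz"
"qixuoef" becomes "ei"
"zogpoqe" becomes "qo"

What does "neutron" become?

What's happening: move the last 3 characters to the front (rotate right by 3), then keep one character in every 3, starting at position 2 (positions 2nd, 5th, 8th, ...).
On "neutron": the first step gives "ronneut", and the second then gives "oe".

oe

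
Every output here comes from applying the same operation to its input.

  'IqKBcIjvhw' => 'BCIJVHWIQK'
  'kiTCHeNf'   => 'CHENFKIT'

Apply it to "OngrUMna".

The pattern: move the first 3 characters to the end (rotate left by 3), then convert every letter to uppercase.
On "OngrUMna": the first step gives "rUMnaOng", and the second then gives "RUMNAONG".

RUMNAONG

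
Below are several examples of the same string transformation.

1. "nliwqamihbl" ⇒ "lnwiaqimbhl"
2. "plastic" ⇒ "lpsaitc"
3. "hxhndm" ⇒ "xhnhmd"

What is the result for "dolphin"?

Rule — swap each adjacent pair of characters (1↔2, 3↔4, ...).
"dolphin" → "odplihn".

odplihn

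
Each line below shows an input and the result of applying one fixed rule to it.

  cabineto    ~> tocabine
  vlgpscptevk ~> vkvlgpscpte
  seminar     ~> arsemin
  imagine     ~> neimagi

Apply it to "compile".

lecompi

Looking at the pairs, the operation is to move the last 2 characters to the front (rotate right by 2).
Applying that to "compile" gives "lecompi".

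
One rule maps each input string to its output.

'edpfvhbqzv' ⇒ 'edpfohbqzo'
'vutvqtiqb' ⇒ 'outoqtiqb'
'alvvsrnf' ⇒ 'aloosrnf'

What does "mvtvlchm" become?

Rule — replace every "v" with "o".
For "mvtvlchm" the result is "motolchm".

motolchm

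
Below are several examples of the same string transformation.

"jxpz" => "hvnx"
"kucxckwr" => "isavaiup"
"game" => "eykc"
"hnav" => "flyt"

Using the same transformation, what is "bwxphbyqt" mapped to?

The transformation: shift every letter 2 places backward in the alphabet (wrapping around).
So "bwxphbyqt" becomes "zuvnfzwor".

zuvnfzwor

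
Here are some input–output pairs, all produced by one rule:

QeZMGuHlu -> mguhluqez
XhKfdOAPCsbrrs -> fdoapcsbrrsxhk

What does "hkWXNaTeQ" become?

xnateqhkw

Looking at the pairs, the operation is to move the first 3 characters to the end (rotate left by 3), then convert every letter to lowercase.
Working it through for "hkWXNaTeQ": intermediate "XNaTeQhkW", final "xnateqhkw".
(Check on "QeZMGuHlu": → "MGuHluQeZ" → "mguhluqez" ✓)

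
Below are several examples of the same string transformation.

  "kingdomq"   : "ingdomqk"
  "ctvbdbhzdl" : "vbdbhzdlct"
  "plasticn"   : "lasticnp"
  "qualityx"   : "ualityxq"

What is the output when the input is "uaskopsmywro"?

kopsmywrouas

Rule — swap the front and back halves of the string, then move the last 3 characters to the front (rotate right by 3).
"uaskopsmywro" → "smywrouaskop" → "kopsmywrouas".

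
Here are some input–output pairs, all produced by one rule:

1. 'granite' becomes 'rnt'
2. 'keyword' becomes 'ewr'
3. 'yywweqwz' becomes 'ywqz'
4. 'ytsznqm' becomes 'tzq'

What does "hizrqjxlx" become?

The rule is to keep every other character starting from the second (positions 2nd, 4th, 6th, ...).
So "hizrqjxlx" becomes "irjl".

irjl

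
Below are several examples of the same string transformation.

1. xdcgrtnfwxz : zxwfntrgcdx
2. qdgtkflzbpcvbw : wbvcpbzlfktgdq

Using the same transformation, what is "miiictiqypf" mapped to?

fpyqitciiim

Rule — reverse the string.
"miiictiqypf" → "fpyqitciiim".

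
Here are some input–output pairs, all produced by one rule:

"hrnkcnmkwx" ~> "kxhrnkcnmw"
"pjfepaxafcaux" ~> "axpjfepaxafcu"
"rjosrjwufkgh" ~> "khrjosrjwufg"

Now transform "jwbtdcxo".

cojwbtdx

The transformation: move the last 2 characters to the front (rotate right by 2), then swap the first and last characters.
For "jwbtdcxo", step one produces "xojwbtdc"; step two turns that into "cojwbtdx".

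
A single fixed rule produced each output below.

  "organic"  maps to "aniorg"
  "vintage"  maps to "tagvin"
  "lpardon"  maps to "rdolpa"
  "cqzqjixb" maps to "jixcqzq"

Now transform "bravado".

Each output is the input with this applied: delete the last character, then move the last 3 characters to the front (rotate right by 3).
Working it through for "bravado": intermediate "bravad", final "vadbra".
(Check on "vintage": → "vintag" → "tagvin" ✓)

vadbra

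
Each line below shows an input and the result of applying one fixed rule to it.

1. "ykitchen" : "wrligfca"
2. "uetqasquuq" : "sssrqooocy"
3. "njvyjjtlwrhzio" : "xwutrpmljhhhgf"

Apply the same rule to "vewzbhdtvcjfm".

Each output is the input with this applied: sort the characters into reverse alphabetical order, then shift every letter 2 places backward in the alphabet (wrapping around).
On "vewzbhdtvcjfm": the first step gives "zwvvtmjhfedcb", and the second then gives "xuttrkhfdcbaz".

xuttrkhfdcbaz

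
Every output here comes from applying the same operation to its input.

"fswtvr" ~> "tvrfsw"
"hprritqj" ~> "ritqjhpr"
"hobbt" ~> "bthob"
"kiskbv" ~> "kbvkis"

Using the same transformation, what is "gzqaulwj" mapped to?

aulwjgzq

The rule is to move the first 3 characters to the end (rotate left by 3).
So "gzqaulwj" becomes "aulwjgzq".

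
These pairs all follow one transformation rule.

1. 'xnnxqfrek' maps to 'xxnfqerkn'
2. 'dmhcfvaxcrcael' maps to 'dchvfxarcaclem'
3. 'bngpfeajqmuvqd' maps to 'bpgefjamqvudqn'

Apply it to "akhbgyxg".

In each case the input is transformed by: swap each adjacent pair of characters (1↔2, 3↔4, ...), then move the first character to the end.
Working it through for "akhbgyxg": intermediate "kabhyggx", final "abhyggxk".
(Check on "xnnxqfrek": → "nxxnfqerk" → "xxnfqerkn" ✓)

abhyggxk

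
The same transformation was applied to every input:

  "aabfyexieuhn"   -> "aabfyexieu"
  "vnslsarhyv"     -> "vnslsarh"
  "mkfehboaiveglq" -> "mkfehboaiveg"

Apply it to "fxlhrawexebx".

fxlhrawexe

Rule — delete the last 2 characters.
"fxlhrawexebx" → "fxlhrawexe".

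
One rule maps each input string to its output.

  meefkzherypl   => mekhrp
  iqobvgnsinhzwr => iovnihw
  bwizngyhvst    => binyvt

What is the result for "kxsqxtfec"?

ksxfc

Looking at the pairs, the operation is to keep every other character starting from the first (positions 1st, 3rd, 5th, ...).
On "kxsqxtfec" that produces "ksxfc".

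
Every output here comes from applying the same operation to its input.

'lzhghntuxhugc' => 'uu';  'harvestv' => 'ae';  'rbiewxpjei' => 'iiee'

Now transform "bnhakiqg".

ai

The transformation: move the last character to the front, then keep only the vowels.
Working it through for "bnhakiqg": intermediate "gbnhakiq", final "ai".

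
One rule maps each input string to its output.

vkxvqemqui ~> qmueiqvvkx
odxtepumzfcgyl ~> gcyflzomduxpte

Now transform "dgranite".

Rule — move the last 3 characters to the front (rotate right by 3), then take characters alternately from the front and the back (1st, last, 2nd, 2nd-last, ...).
For "dgranite", step one produces "itedgran"; step two turns that into "intaerdg".

intaerdg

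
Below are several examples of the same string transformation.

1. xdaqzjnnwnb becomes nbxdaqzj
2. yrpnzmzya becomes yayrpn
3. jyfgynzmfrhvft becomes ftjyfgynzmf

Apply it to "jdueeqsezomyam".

Rule — move the last 2 characters to the front (rotate right by 2), then delete the last 3 characters.
For "jdueeqsezomyam" the result is "amjdueeqsez".

amjdueeqsez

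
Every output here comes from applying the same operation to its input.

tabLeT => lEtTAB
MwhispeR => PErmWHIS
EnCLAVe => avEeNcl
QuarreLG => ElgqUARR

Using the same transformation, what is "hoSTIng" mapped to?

iNGHOst

Rule — flip the case of every letter, then move the last 3 characters to the front (rotate right by 3).
Applying both steps to "hoSTIng": "HOstiNG", then "iNGHOst".
(Check on "EnCLAVe": → "eNclavE" → "avEeNcl" ✓)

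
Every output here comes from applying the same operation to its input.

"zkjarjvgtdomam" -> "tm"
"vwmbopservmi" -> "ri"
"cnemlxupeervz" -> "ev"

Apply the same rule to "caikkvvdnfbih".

Each output is the input with this applied: keep one character in every 3, starting at position 3 (positions 3rd, 6th, 9th, ...), then keep only the last 2 characters.
For "caikkvvdnfbih", step one produces "ivni"; step two turns that into "ni".

ni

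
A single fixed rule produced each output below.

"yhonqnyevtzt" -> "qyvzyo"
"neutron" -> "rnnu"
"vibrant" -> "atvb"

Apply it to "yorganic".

Each output is the input with this applied: keep every other character starting from the first (positions 1st, 3rd, 5th, ...), then move the first 2 characters to the end (rotate left by 2).
On "yorganic": the first step gives "yrai", and the second then gives "aiyr".

aiyr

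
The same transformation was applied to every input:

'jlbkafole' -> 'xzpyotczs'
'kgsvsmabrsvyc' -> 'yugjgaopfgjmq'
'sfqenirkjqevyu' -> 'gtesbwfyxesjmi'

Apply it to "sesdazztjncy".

The pattern: shift every letter 12 places backward in the alphabet (wrapping around).
Doing the same to "sesdazztjncy": "gsgronnhxbqm".

gsgronnhxbqm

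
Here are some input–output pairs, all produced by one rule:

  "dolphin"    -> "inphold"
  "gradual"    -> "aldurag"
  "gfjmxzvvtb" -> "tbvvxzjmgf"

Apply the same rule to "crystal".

Looking at the pairs, the operation is to reverse the string, then swap each adjacent pair of characters (1↔2, 3↔4, ...).
On "crystal": the first step gives "latsyrc", and the second then gives "alstryc".

alstryc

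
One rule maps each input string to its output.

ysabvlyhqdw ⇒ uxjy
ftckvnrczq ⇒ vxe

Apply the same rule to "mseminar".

The transformation: keep one character in every 3, starting at position 2 (positions 2nd, 5th, 8th, ...), then shift every letter 2 places forward in the alphabet (wrapping around).
For "mseminar", step one produces "sir"; step two turns that into "ukt".

ukt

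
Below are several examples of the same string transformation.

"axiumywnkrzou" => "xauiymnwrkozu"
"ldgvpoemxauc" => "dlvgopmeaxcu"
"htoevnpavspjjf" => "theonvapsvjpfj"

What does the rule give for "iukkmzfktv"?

uikkzmkfvt

What's happening: swap each adjacent pair of characters (1↔2, 3↔4, ...).
On "iukkmzfktv" that produces "uikkzmkfvt".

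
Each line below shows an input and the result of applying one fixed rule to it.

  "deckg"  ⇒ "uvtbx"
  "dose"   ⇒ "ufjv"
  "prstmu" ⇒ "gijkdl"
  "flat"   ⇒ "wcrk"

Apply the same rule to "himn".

yzde

The rule is to shift every letter 9 places backward in the alphabet (wrapping around).
For "himn" the result is "yzde".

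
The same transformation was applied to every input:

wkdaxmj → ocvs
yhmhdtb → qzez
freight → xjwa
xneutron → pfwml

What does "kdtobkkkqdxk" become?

cvlgtccci

Looking at the pairs, the operation is to shift every letter 8 places backward in the alphabet (wrapping around), then delete the last 3 characters.
Working it through for "kdtobkkkqdxk": intermediate "cvlgtcccivpc", final "cvlgtccci".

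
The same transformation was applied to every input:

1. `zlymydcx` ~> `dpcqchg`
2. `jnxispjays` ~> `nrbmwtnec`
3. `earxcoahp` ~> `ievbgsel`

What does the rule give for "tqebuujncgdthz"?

xuifyynrgkhxl

The pattern: delete the last character, then shift every letter 4 places forward in the alphabet (wrapping around).
Working it through for "tqebuujncgdthz": intermediate "tqebuujncgdth", final "xuifyynrgkhxl".
(Check on "earxcoahp": → "earxcoah" → "ievbgsel" ✓)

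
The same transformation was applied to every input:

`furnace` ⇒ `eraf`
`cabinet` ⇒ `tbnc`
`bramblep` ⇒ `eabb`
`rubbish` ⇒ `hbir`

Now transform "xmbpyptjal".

Rule — keep every other character starting from the first (positions 1st, 3rd, 5th, ...), then swap the first and last characters.
"xmbpyptjal" → "xbyta" → "abytx".

abytx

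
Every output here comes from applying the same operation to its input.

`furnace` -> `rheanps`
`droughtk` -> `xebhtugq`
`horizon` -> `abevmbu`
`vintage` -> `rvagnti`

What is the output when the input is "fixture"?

The rule is to shift every letter 13 places forward in the alphabet (wrapping around) — i.e. ROT13, then swap the first and last characters.
Applying both steps to "fixture": "svkgher", then "rvkghes".

rvkghes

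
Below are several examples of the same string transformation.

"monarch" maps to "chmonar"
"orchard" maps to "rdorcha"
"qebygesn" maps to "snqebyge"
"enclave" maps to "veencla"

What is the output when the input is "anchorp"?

Rule — move the last 2 characters to the front (rotate right by 2).
For "anchorp" the result is "rpancho".

rpancho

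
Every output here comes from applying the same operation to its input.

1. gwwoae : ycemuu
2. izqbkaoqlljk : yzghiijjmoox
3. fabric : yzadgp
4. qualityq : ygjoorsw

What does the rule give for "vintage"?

The pattern: sort the characters into alphabetical order, then shift every letter 2 places backward in the alphabet (wrapping around).
For "vintage", step one produces "aegintv"; step two turns that into "yceglrt".

yceglrt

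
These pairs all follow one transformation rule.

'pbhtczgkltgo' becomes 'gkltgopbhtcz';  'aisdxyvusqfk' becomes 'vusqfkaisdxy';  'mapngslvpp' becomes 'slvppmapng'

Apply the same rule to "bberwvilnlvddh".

The rule is to swap the front and back halves of the string.
On "bberwvilnlvddh" that produces "lnlvddhbberwvi".

lnlvddhbberwvi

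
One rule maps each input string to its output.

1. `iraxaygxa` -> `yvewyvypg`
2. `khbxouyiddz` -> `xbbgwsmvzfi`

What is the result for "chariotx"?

vrmgpyfa

Looking at the pairs, the operation is to shift every letter 2 places backward in the alphabet (wrapping around), then reverse the string.
Working it through for "chariotx": intermediate "afypgmrv", final "vrmgpyfa".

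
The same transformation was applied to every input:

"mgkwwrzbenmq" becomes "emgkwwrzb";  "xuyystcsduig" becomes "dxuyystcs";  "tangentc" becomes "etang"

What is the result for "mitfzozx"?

zmitf

The transformation: delete the last 3 characters, then move the last character to the front.
Starting from "mitfzozx": after the first operation, "mitfz"; after the second, "zmitf".
(Check on "xuyystcsduig": → "xuyystcsd" → "dxuyystcs" ✓)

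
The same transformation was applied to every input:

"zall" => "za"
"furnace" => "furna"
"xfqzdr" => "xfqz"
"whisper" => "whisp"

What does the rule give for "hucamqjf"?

hucamq

In each case the input is transformed by: delete the last 2 characters.
So "hucamqjf" becomes "hucamq".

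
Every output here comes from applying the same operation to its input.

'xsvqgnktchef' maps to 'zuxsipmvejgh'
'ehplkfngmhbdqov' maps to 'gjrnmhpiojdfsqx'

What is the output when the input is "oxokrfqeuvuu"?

Rule — shift every letter 2 places forward in the alphabet (wrapping around).
Applying that to "oxokrfqeuvuu" gives "qzqmthsgwxww".

qzqmthsgwxww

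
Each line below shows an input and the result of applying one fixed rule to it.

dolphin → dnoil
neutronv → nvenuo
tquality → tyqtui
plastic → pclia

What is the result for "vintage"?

The rule is to take characters alternately from the front and the back (1st, last, 2nd, 2nd-last, ...), then delete the last 2 characters.
Starting from "vintage": after the first operation, "veignat"; after the second, "veign".
(Check on "dolphin": → "dnoilhp" → "dnoil" ✓)

veign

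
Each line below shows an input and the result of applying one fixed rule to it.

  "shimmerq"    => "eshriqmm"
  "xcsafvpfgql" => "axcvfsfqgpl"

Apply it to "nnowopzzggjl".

gzgzjwlpnono

Each output is the input with this applied: sort the characters into alphabetical order, then take characters alternately from the front and the back (1st, last, 2nd, 2nd-last, ...).
Doing the same to "nnowopzzggjl": "gzgzjwlpnono".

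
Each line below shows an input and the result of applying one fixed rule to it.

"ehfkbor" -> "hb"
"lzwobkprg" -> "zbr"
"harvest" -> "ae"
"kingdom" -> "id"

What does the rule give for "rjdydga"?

jd

The pattern: keep one character in every 3, starting at position 2 (positions 2nd, 5th, 8th, ...).
Applying that to "rjdydga" gives "jd".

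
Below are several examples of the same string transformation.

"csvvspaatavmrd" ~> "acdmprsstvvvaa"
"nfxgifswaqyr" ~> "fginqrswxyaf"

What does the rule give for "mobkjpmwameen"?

What's happening: sort the characters into alphabetical order, then move the first 2 characters to the end (rotate left by 2).
Working it through for "mobkjpmwameen": intermediate "abeejkmmmnopw", final "eejkmmmnopwab".

eejkmmmnopwab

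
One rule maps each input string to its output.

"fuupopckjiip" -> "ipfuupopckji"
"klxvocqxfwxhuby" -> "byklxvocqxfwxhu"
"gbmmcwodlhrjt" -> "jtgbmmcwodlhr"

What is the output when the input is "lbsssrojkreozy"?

In each case the input is transformed by: move the last 2 characters to the front (rotate right by 2).
For "lbsssrojkreozy" the result is "zylbsssrojkreo".

zylbsssrojkreo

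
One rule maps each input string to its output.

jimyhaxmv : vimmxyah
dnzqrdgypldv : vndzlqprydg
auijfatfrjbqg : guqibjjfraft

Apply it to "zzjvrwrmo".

Looking at the pairs, the operation is to take characters alternately from the front and the back (1st, last, 2nd, 2nd-last, ...), then delete the first character.
Applying both steps to "zzjvrwrmo": "zozmjrvwr", then "ozmjrvwr".
(Check on "jimyhaxmv": → "jvimmxyah" → "vimmxyah" ✓)

ozmjrvwr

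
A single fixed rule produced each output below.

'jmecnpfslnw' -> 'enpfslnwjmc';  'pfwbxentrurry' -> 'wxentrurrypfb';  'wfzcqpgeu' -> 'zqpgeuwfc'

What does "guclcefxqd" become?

The pattern: move the first 3 characters to the end (rotate left by 3), then swap the first and last characters.
"guclcefxqd" → "lcefxqdguc" → "ccefxqdgul".

ccefxqdgul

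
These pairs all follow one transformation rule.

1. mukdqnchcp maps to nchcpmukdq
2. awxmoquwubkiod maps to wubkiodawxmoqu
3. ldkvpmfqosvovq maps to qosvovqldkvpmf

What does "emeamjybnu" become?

jybnuemeam

Each output is the input with this applied: swap the front and back halves of the string.
On "emeamjybnu" that produces "jybnuemeam".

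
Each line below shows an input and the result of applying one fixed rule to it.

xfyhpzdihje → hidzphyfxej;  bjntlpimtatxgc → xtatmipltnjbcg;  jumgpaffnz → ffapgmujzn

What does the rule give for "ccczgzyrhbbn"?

Each output is the input with this applied: reverse the string, then move the first 2 characters to the end (rotate left by 2).
"ccczgzyrhbbn" → "nbbhryzgzccc" → "bhryzgzcccnb".

bhryzgzcccnb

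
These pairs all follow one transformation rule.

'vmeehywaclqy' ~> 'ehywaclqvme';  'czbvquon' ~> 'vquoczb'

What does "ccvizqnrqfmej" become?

izqnrqfmeccv

What's happening: delete the last character, then move the first 3 characters to the end (rotate left by 3).
Working it through for "ccvizqnrqfmej": intermediate "ccvizqnrqfme", final "izqnrqfmeccv".
(Check on "vmeehywaclqy": → "vmeehywaclq" → "ehywaclqvme" ✓)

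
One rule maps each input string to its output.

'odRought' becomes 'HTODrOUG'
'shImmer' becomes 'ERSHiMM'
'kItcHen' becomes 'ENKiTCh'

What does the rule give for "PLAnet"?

In each case the input is transformed by: move the last 2 characters to the front (rotate right by 2), then flip the case of every letter.
Starting from "PLAnet": after the first operation, "etPLAn"; after the second, "ETplaN".

ETplaN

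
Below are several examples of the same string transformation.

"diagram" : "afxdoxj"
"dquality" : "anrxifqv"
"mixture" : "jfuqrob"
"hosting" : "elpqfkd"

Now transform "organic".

lodxkfz

The pattern: shift every letter 3 places backward in the alphabet (wrapping around).
"organic" → "lodxkfz".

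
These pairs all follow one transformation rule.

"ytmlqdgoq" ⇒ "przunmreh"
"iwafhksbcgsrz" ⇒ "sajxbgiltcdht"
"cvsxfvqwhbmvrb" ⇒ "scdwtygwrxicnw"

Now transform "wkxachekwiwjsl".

Rule — shift every letter 1 place forward in the alphabet (wrapping around), then move the last 2 characters to the front (rotate right by 2).
On "wkxachekwiwjsl" that produces "tmxlybdiflxjxk".
(Check on "iwafhksbcgsrz": → "jxbgiltcdhtsa" → "sajxbgiltcdht" ✓)

tmxlybdiflxjxk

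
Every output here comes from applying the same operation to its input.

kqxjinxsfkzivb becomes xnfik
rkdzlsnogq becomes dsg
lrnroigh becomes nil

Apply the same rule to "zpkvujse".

Rule — move the first character to the end, then keep one character in every 3, starting at position 2 (positions 2nd, 5th, 8th, ...).
For "zpkvujse", step one produces "pkvujsez"; step two turns that into "kjz".
(Check on "lrnroigh": → "rnroighl" → "nil" ✓)

kjz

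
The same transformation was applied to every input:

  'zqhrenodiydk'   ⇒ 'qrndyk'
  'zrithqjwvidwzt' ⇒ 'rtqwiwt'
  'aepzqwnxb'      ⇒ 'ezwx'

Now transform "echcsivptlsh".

cciplh

Each output is the input with this applied: keep every other character starting from the second (positions 2nd, 4th, 6th, ...).
On "echcsivptlsh" that produces "cciplh".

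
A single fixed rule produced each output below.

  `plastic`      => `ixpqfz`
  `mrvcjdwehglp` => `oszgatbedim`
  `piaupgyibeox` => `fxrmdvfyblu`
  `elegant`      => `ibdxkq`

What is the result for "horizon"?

lofwlk

The rule is to shift every letter 3 places backward in the alphabet (wrapping around), then delete the first character.
"horizon" → "elofwlk" → "lofwlk".
(Check on "mrvcjdwehglp": → "joszgatbedim" → "oszgatbedim" ✓)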